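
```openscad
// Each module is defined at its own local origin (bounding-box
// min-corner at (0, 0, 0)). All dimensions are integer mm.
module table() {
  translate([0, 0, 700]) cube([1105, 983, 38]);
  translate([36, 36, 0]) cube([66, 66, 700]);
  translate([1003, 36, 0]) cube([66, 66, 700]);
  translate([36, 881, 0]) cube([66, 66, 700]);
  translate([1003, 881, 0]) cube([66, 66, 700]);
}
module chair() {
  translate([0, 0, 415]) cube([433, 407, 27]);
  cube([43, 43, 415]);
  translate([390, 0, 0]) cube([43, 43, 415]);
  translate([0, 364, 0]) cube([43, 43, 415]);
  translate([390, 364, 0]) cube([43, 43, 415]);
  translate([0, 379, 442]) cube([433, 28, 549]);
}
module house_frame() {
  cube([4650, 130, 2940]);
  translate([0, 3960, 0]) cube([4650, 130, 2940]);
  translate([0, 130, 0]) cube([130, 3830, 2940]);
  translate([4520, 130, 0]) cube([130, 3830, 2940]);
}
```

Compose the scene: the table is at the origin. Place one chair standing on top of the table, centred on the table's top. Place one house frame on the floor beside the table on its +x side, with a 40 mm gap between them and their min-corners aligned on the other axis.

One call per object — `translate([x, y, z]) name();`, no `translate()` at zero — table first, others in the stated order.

table();
translate([336, 288, 738]) chair();
translate([1145, 0, 0]) house_frame();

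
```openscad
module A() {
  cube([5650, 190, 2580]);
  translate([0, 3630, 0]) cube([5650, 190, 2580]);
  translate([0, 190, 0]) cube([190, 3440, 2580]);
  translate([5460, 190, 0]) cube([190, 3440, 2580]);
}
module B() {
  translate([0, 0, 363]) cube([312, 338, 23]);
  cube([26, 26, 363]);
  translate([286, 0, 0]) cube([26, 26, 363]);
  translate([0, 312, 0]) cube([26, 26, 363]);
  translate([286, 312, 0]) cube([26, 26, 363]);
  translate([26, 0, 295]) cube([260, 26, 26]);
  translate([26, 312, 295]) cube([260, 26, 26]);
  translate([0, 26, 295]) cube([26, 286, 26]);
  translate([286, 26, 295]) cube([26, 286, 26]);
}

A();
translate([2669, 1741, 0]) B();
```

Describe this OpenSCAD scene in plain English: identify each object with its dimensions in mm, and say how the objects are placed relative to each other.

A is a box-shaped house frame (walls only): outside footprint 5650×3820 mm, wall height 2580 mm, wall thickness 190 mm. The two y-facing walls run the full x-width; the two x-facing walls fit between the inner faces of the y-facing walls.

B is a four-legged stool. The seat is a 312×338×23 mm slab whose top surface is at z = 386 mm; four square legs, each 26×26 mm in cross-section, run from the floor (z = 0) to the underside of the seat, each flush with a corner of the seat. Four stretchers, 26 mm wide and 26 mm tall, connect adjacent legs with their undersides at z = 295 mm, each running between the inner faces of the legs it joins and aligned with the legs' outer faces on the other axis.

The stool sits inside the house frame, centred.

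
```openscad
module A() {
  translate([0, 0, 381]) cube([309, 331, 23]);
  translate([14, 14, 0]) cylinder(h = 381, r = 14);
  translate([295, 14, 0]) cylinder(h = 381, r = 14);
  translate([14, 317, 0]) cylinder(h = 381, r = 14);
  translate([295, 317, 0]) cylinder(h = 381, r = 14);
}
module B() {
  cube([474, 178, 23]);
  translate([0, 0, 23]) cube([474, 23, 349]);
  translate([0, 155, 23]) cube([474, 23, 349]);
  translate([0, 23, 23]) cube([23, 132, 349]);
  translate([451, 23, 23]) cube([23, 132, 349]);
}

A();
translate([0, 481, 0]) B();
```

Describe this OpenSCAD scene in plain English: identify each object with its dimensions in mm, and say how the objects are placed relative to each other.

A is a four-legged stool. The seat is 309×331 mm, 23 mm thick, top at z = 404 mm. It stands on four round legs, each 28 mm in diameter, from z = 0 to the seat underside, each leg's axis is inset half a diameter from the nearest pair of seat edges (so the leg's bounding box is flush with the corner).

B is an open storage box with external size 474×178×372 mm and wall thickness 23 mm (the base is also 23 mm thick). The base covers the whole footprint; the four walls stand on the base, with the y-facing walls full-width and the x-facing walls fitting between their inner faces.

The open box is on the floor beside the stool on its +y side.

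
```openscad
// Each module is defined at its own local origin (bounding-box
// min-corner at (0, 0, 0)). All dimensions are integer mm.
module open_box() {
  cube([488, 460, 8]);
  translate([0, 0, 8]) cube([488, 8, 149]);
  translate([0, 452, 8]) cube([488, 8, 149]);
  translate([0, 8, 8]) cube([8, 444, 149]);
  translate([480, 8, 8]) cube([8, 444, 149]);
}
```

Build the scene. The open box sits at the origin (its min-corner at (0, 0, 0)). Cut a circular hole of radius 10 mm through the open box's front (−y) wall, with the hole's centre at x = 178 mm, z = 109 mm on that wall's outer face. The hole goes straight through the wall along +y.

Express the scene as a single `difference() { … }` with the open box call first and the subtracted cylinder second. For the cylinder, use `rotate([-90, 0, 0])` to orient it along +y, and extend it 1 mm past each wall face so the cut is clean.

difference() {
  open_box();
  translate([178, -1, 109]) rotate([-90, 0, 0]) cylinder(h = 10, r = 10);
}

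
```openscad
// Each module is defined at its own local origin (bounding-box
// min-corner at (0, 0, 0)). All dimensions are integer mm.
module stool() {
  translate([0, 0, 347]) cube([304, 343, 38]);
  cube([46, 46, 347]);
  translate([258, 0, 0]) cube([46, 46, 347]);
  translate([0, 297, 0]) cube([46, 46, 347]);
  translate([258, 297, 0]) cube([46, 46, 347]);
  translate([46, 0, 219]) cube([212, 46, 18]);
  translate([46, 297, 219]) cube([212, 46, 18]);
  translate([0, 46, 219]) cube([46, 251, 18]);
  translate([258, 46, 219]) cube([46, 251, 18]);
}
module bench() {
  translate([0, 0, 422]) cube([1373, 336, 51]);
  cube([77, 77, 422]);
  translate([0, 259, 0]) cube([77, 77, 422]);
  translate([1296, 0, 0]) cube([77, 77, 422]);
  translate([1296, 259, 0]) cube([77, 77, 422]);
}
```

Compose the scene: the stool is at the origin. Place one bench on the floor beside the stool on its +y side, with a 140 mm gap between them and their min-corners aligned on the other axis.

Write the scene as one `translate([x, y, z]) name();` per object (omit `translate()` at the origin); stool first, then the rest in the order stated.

stool();
translate([0, 483, 0]) bench();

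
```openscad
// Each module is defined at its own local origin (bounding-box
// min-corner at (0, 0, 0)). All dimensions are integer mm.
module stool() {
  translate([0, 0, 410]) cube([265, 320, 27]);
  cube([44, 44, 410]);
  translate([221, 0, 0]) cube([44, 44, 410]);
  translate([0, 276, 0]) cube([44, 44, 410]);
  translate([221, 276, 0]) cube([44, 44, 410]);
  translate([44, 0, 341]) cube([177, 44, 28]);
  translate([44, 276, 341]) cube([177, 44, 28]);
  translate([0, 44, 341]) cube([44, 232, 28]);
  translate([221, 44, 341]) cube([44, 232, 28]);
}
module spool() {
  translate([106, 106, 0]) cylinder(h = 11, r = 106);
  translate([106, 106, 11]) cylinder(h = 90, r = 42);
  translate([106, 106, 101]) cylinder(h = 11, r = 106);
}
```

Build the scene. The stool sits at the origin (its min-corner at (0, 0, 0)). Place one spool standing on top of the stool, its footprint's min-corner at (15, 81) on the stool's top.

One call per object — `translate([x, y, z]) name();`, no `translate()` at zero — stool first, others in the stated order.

stool();
translate([15, 81, 437]) spool();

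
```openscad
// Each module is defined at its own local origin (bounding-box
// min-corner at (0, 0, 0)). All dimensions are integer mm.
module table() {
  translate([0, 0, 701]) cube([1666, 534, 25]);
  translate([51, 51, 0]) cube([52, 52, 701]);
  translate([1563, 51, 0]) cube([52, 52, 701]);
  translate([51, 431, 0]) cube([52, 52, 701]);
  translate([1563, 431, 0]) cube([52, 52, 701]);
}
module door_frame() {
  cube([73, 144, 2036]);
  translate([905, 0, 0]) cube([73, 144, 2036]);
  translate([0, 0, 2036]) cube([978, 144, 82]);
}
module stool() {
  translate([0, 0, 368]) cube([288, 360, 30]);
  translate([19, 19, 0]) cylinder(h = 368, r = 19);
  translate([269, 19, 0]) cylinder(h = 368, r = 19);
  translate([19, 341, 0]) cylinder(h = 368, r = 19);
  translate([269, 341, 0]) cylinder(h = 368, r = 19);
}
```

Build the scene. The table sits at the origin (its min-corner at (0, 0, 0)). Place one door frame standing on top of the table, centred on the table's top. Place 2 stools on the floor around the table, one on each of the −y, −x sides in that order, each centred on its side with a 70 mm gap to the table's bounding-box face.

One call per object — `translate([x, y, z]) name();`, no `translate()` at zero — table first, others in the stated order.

table();
translate([344, 195, 726]) door_frame();
translate([689, -430, 0]) stool();
translate([-358, 87, 0]) stool();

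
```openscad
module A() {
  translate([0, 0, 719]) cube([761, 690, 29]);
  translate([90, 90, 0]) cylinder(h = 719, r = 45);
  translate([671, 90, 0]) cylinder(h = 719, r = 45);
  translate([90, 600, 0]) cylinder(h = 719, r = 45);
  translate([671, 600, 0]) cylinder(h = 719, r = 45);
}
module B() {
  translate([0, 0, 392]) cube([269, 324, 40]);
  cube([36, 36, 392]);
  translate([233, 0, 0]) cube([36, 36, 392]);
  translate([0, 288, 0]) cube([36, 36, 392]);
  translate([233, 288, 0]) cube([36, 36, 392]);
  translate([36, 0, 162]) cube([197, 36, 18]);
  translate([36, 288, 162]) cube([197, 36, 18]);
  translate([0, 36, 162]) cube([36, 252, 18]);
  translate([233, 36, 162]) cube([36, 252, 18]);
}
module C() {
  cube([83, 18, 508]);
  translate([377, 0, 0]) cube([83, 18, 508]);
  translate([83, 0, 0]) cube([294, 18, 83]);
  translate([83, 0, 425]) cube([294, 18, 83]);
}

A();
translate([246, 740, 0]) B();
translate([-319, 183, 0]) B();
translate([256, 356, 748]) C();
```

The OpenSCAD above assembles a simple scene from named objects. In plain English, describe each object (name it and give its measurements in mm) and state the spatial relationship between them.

A is a rectangular dining table. The top is 761×690×29 mm with its upper surface at z = 748 mm. It stands on four round legs of 90 mm diameter, each leg's bounding box inset 45 mm from the nearest pair of top edges, running from the floor to the underside of the top.

B is a simple wooden stool: a rectangular seat 269 mm (x) by 324 mm (y), 40 mm thick, top face at z = 432 mm, on four square legs, each 36×36 mm in cross-section. The legs rest on z = 0, each flush with a corner of the seat. Four stretchers, 36 mm wide and 18 mm tall, connect adjacent legs with their undersides at z = 162 mm, each running between the inner faces of the legs it joins and aligned with the legs' outer faces on the other axis.

C is a rectangular picture frame lying in the x–z plane (depth along y). The opening is 294 mm wide (x) by 342 mm tall (z), surrounded by a border 83 mm wide on all four sides. The frame is 18 mm deep and is made of two full-height vertical stiles with two horizontal rails fitted between them.

Two stools sit around the table at the +y, −x sides. The picture frame is on top of the table.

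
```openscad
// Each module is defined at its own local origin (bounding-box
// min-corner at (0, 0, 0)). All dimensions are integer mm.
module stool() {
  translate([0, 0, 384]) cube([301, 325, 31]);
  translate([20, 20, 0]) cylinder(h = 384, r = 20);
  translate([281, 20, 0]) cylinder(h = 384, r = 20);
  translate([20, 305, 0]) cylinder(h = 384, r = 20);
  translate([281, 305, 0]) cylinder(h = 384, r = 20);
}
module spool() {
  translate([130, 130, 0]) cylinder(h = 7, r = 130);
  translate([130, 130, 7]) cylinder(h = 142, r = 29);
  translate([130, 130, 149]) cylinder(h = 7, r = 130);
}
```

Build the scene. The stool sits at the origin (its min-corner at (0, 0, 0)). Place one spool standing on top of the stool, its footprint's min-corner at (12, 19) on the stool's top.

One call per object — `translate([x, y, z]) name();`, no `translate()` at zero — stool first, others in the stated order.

stool();
translate([12, 19, 415]) spool();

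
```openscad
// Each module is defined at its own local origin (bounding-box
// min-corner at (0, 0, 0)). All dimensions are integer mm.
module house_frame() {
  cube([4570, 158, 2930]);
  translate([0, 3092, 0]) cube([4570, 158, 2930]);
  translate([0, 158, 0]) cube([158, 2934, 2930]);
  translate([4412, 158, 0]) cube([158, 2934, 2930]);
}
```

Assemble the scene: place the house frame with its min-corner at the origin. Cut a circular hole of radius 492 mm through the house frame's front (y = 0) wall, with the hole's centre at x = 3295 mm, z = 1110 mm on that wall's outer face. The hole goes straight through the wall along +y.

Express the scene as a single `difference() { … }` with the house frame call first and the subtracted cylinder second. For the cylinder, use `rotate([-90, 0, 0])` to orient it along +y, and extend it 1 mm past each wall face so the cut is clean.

difference() {
  house_frame();
  translate([3295, -1, 1110]) rotate([-90, 0, 0]) cylinder(h = 160, r = 492);
}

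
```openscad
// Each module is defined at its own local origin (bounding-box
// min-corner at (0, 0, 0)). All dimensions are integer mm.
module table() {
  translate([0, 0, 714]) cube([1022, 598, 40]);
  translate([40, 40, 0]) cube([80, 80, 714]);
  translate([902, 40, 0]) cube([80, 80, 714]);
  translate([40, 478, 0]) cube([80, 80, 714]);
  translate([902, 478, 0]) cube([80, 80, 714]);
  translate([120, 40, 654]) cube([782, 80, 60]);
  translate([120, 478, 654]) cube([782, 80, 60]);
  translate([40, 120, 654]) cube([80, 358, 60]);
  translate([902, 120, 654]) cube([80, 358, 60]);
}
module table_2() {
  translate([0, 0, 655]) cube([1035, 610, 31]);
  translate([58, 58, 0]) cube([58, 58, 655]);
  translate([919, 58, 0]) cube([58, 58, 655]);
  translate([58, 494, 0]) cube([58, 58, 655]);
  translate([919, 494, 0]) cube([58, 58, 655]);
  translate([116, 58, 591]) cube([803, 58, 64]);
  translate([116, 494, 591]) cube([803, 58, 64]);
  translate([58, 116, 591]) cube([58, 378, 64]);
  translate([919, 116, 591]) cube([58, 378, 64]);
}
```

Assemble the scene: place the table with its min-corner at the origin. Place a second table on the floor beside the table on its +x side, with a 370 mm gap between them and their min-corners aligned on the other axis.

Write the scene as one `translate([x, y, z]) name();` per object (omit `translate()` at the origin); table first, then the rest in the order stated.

table();
translate([1392, 0, 0]) table_2();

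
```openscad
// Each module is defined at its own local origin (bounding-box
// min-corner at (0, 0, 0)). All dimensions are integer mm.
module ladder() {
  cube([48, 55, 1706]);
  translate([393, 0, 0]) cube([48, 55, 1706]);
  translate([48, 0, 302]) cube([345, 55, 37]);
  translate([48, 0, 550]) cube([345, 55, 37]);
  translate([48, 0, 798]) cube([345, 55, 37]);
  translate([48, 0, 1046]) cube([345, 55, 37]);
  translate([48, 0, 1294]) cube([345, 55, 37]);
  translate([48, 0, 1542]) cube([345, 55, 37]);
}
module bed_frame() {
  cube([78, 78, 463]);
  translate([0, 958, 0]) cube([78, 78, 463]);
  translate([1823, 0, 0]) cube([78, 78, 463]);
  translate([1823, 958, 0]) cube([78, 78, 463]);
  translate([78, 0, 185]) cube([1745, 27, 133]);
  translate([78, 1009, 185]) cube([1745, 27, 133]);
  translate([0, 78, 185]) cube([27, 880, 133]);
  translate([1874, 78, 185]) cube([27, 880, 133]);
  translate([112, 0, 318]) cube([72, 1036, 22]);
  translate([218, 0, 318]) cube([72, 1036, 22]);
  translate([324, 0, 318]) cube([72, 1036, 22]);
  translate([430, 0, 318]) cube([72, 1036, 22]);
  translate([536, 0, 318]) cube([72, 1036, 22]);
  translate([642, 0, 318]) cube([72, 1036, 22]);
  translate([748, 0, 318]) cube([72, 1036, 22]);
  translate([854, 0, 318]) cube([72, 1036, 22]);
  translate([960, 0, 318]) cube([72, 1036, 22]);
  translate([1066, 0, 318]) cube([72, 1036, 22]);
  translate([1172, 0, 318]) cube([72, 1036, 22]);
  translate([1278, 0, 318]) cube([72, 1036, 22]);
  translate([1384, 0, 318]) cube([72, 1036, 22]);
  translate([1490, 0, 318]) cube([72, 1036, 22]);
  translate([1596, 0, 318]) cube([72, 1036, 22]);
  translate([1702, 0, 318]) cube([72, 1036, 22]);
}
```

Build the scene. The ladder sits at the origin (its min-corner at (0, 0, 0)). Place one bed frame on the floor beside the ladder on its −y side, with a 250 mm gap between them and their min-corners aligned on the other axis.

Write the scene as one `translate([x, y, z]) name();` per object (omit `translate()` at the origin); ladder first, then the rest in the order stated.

ladder();
translate([0, -1286, 0]) bed_frame();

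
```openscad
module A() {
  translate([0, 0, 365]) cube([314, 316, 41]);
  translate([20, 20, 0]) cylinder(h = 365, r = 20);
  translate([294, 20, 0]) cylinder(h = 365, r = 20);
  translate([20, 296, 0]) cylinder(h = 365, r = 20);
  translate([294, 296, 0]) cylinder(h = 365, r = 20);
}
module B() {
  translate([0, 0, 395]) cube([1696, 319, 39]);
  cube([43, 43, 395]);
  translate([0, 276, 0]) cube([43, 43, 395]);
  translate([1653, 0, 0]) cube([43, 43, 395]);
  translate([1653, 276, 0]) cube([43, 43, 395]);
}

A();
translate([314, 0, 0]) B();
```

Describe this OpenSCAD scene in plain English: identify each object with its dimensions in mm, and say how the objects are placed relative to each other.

A is a four-legged stool. The seat is a 314×316×41 mm slab whose top surface is at z = 406 mm; four round legs, each 40 mm in diameter, run from the floor (z = 0) to the underside of the seat, each leg's axis is inset half a diameter from the nearest pair of seat edges (so the leg's bounding box is flush with the corner).

B is a bench: a 1696×319 mm seat slab, 39 mm thick, top at z = 434 mm, on four 43×43 mm square legs flush with the seat corners and standing on z = 0.

The bench is against the stool's +x side, with their −y faces flush.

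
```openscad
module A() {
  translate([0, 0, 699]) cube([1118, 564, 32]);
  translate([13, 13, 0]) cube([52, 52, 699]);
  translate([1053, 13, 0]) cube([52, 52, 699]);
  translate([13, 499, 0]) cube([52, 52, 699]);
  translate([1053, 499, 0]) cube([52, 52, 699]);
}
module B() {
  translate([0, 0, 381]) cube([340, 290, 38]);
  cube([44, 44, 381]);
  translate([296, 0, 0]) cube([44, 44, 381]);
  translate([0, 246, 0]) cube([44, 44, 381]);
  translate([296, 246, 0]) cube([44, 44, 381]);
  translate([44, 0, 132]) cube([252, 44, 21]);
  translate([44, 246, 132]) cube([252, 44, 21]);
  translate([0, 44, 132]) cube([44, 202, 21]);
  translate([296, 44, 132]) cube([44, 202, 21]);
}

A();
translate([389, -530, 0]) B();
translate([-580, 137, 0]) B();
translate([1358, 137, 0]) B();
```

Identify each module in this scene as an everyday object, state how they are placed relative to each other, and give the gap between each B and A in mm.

Each stool's nearest face is 240 mm from the table's bounding box.

A is a table. B is a stool. Three stools sit around the table at the −y, −x, +x sides. The gap between each stool and the table is 240 mm.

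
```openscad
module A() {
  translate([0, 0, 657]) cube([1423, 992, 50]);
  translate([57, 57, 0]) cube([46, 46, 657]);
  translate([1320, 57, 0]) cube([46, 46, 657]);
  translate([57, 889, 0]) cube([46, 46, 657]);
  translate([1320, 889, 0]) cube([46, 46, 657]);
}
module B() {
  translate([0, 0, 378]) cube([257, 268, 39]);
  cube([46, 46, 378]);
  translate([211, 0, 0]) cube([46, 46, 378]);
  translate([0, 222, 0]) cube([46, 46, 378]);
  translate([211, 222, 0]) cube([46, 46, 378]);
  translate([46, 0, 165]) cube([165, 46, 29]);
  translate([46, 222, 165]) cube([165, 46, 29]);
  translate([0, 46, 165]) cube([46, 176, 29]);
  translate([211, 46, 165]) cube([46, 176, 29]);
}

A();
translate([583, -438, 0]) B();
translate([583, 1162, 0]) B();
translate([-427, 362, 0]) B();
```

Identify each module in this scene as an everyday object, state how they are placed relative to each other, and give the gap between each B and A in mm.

A is a table. B is a stool. Three stools sit around the table at the −y, +y, −x sides. The gap between each stool and the table is 170 mm.

Each stool's nearest face is 170 mm from the table's bounding box.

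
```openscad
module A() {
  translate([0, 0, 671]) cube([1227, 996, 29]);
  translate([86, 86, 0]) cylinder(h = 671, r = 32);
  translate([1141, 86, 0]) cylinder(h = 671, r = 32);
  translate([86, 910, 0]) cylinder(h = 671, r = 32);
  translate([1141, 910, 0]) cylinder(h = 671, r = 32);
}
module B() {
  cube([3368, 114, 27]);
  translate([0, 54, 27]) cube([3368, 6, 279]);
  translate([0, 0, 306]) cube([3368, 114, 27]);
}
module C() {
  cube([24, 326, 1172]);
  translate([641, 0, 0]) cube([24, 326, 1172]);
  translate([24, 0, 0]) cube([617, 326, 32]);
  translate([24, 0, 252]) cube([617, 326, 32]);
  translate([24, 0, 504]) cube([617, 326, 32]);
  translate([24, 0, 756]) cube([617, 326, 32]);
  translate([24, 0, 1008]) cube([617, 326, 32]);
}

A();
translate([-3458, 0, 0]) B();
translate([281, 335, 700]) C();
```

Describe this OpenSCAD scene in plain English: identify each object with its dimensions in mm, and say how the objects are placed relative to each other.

A is a table: top 1227 mm (x) × 996 mm (y), 29 mm thick, upper face at z = 700 mm, on four round legs of 64 mm diameter, each leg's bounding box inset 54 mm from the nearest pair of top edges, running from z = 0 to the bottom of the top.

B is an I-beam lying along x, 3368 mm long. Overall section height 333 mm. Two flanges 114 mm wide (y) and 27 mm thick, one on the floor and one at the top; a web 6 mm thick runs between them, centred on the flange width.

C is an open bookshelf. Two side panels, each 24 mm thick, 326 mm deep and 1172 mm tall, stand 665 mm apart (outside-to-outside). Between them sit 5 shelves, each 32 mm thick and 326 mm deep, spanning the full gap between the sides. The bottom shelf rests on the floor (its underside at z = 0) and the clear gap between one shelf's top and the next shelf's underside is 220 mm.

The I-beam is on the floor beside the table on its −x side. The bookshelf is on top of the table, centred.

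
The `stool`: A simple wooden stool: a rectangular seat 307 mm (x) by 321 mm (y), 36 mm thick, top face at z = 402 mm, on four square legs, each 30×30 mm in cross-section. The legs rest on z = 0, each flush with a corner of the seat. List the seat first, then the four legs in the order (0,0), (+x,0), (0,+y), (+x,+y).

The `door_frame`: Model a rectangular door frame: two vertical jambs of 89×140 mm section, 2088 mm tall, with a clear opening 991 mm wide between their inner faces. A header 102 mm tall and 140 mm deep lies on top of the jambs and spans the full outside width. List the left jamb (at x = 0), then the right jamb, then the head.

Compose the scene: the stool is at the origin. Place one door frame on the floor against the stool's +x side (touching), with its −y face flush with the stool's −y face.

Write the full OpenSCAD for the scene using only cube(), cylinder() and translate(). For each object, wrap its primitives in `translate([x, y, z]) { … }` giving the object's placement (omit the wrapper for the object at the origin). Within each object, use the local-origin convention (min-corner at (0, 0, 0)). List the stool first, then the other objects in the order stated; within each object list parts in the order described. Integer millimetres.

translate([0, 0, 366]) cube([307, 321, 36]);
cube([30, 30, 366]);
translate([277, 0, 0]) cube([30, 30, 366]);
translate([0, 291, 0]) cube([30, 30, 366]);
translate([277, 291, 0]) cube([30, 30, 366]);
translate([307, 0, 0]) {
  cube([89, 140, 2088]);
  translate([1080, 0, 0]) cube([89, 140, 2088]);
  translate([0, 0, 2088]) cube([1169, 140, 102]);
}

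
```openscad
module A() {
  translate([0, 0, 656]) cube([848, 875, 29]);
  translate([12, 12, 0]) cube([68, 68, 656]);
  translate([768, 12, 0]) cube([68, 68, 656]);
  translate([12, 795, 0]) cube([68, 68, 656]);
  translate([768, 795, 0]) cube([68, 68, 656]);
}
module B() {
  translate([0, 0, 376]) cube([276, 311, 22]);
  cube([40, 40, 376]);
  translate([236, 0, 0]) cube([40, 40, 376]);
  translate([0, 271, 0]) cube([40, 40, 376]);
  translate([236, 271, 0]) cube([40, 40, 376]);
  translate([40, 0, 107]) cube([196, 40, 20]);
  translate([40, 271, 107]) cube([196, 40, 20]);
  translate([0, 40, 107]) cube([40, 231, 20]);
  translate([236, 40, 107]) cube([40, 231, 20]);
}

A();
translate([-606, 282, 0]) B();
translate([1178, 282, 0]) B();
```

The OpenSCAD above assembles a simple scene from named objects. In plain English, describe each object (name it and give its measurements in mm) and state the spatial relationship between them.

A is a table with a 848×875 mm rectangular top, 29 mm thick, top surface at z = 685 mm, supported by four 68×68 mm square legs, each inset 12 mm from the nearest pair of top edges, running from the floor.

B is a four-legged stool. The seat is 276×311 mm, 22 mm thick, top at z = 398 mm. It stands on four square legs, each 40×40 mm in cross-section, from z = 0 to the seat underside, each flush with a corner of the seat. Four stretchers, 40 mm wide and 20 mm tall, connect adjacent legs with their undersides at z = 107 mm, each running between the inner faces of the legs it joins and aligned with the legs' outer faces on the other axis.

Two stools sit around the table at the −x, +x sides.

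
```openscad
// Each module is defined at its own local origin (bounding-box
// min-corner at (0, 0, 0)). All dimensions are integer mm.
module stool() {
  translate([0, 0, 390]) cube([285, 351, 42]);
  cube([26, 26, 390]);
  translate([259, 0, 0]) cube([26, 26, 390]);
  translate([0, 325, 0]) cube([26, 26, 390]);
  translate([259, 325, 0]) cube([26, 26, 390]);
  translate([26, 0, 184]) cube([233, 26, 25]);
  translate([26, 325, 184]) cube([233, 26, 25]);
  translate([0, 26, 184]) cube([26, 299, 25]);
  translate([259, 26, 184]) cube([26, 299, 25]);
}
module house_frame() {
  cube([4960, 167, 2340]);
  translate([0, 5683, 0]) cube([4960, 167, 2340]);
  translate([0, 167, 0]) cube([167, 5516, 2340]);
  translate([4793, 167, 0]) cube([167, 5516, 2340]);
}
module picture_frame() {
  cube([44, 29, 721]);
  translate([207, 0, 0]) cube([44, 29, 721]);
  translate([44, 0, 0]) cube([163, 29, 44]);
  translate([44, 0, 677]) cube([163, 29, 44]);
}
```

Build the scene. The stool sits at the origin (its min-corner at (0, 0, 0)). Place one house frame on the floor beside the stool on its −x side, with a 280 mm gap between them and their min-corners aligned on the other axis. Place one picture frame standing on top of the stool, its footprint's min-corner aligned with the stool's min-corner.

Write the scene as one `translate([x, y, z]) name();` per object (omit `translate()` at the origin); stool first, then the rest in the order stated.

stool();
translate([-5240, 0, 0]) house_frame();
translate([0, 0, 432]) picture_frame();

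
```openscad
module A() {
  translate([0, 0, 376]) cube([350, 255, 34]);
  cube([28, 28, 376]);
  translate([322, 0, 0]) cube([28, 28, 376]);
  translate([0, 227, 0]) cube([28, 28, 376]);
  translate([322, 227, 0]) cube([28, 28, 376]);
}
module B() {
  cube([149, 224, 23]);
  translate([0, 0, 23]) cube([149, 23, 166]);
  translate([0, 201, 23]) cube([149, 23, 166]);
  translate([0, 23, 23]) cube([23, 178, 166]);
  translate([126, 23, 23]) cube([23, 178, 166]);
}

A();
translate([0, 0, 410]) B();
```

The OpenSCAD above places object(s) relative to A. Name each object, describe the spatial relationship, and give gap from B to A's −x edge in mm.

A is a stool. B is an open box. The open box is on top of the stool. The gap from the open box to the stool's −x edge is 0 mm.

The open box's min-x is at 0; the stool's min-x is 0; gap = 0 mm.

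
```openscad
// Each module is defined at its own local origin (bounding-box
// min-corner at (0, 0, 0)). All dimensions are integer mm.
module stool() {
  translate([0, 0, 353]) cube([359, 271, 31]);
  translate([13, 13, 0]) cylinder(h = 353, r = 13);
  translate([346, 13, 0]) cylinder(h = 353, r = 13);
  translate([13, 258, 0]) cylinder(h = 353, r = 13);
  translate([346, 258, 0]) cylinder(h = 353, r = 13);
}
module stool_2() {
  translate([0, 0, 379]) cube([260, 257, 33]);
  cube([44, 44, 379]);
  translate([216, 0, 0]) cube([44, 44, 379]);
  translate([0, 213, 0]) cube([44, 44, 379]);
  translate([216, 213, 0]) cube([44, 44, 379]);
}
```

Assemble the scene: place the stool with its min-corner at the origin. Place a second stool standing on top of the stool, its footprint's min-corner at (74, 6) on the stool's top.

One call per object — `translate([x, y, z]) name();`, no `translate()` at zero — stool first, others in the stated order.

stool();
translate([74, 6, 384]) stool_2();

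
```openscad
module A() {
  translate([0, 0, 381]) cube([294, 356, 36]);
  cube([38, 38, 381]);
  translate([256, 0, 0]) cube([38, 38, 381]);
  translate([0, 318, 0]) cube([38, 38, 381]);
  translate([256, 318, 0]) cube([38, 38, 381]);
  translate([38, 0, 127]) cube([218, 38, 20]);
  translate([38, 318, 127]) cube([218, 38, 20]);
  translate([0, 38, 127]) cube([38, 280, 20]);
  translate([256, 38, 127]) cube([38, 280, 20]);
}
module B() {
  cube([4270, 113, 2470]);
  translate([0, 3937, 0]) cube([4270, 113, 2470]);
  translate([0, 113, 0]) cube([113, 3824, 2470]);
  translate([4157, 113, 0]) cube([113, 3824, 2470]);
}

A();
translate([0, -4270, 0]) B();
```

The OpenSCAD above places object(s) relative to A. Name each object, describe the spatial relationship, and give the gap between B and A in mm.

The house frame's nearest face is 220 mm from the stool's −y face.

A is a stool. B is a house frame. The house frame is on the floor beside the stool on its −y side. The gap between the house frame and the stool is 220 mm.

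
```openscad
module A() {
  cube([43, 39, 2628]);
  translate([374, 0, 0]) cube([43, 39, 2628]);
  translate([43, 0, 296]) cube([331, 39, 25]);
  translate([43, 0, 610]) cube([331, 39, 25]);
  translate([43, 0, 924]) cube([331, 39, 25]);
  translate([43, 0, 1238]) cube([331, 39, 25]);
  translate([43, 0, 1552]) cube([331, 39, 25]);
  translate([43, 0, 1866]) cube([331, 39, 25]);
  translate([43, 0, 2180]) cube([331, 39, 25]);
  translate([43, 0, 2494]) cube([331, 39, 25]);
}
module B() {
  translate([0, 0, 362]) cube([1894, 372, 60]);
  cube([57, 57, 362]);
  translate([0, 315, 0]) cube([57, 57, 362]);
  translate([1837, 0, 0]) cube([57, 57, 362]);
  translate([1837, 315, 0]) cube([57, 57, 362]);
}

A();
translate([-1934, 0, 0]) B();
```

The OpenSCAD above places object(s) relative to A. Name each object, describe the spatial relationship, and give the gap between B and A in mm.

A is a ladder. B is a bench. The bench is on the floor beside the ladder on its −x side. The gap between the bench and the ladder is 40 mm.

The bench's nearest face is 40 mm from the ladder's −x face.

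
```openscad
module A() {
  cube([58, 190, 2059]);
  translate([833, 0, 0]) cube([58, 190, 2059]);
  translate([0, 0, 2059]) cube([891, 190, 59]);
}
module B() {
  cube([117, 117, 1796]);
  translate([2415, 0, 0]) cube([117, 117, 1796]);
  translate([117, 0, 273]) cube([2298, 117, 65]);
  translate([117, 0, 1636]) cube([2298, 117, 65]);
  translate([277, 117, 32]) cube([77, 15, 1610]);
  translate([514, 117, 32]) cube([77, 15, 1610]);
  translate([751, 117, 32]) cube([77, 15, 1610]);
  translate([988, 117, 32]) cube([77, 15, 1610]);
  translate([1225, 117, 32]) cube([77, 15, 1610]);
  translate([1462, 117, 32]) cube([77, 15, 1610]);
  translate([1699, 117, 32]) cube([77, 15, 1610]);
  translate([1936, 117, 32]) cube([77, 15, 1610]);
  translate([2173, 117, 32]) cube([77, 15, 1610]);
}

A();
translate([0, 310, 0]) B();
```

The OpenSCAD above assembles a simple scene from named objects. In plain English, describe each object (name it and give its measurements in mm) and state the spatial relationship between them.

A is a door frame. The clear opening is 775 mm wide and 2059 mm high. Two 58 mm wide jambs, 190 mm deep, stand either side of the opening from the floor to the top of the opening. A 59 mm thick head sits across the top of both jambs, spanning the full outside width of the frame.

B is a fence section. Two 117×117 mm posts, 1796 mm tall, stand on the floor with a clear span of 2298 mm between their inner faces. Two horizontal rails of 117×65 mm section span the gap between the posts with their undersides at z = 273 mm and z = 1636 mm, flush with the posts' −y face. 9 pickets, each 77 mm wide, 15 mm thick and 1610 mm tall, are fixed to the +y face of the rails with their bottoms at z = 32 mm, evenly spaced across the span with equal gaps (rounded down to the nearest mm) at the −x end and between each pair — any rounding remainder accumulates at the +x end.

The fence section is on the floor beside the door frame on its +y side.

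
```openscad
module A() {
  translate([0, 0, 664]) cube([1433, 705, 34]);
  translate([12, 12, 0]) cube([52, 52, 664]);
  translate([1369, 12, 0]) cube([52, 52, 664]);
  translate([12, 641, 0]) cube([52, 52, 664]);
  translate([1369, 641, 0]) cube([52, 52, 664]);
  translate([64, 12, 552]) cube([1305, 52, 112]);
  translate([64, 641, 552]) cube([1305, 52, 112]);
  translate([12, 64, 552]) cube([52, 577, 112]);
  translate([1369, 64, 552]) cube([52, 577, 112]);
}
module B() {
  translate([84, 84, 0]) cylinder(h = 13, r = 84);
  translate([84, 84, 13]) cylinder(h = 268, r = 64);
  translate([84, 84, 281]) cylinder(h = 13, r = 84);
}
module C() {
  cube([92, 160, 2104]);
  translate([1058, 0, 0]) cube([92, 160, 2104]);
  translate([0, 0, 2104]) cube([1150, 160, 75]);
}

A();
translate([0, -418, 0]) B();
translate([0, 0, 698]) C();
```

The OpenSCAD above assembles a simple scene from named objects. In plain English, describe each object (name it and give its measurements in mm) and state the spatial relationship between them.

A is a table with a 1433×705 mm rectangular top, 34 mm thick, top surface at z = 698 mm, supported by four 52×52 mm square legs, each inset 12 mm from the nearest pair of top edges, running from the floor. Four apron rails, 52 mm thick and 112 mm tall, run between adjacent legs with their top edges flush with the underside of the top and their outer faces flush with the legs' outer faces.

B is a spool: two coaxial disc flanges of radius 84 mm and thickness 13 mm, joined by a core cylinder of radius 64 mm and height 268 mm. The lower flange rests on z = 0 and the three cylinders share a vertical axis.

C is a door frame. The clear opening is 966 mm wide and 2104 mm high. Two 92 mm wide jambs, 160 mm deep, stand either side of the opening from the floor to the top of the opening. A 75 mm thick head sits across the top of both jambs, spanning the full outside width of the frame.

The spool is on the floor beside the table on its −y side. The door frame is on top of the table.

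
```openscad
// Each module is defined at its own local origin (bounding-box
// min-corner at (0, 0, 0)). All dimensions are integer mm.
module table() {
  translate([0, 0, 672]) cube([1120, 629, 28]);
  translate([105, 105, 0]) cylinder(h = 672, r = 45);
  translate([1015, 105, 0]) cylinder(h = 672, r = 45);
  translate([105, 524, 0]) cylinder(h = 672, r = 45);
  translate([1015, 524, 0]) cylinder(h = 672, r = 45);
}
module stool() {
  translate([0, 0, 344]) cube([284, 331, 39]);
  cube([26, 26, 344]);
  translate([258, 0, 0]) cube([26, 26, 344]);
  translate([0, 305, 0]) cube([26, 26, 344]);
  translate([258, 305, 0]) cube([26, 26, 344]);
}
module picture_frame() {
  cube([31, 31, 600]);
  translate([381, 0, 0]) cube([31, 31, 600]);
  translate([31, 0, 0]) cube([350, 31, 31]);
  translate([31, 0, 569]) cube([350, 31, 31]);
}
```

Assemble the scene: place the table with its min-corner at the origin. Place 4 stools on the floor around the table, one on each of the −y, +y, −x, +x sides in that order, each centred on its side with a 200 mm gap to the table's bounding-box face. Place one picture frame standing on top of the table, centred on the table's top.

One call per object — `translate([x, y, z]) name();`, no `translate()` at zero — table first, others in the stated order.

table();
translate([418, -531, 0]) stool();
translate([418, 829, 0]) stool();
translate([-484, 149, 0]) stool();
translate([1320, 149, 0]) stool();
translate([354, 299, 700]) picture_frame();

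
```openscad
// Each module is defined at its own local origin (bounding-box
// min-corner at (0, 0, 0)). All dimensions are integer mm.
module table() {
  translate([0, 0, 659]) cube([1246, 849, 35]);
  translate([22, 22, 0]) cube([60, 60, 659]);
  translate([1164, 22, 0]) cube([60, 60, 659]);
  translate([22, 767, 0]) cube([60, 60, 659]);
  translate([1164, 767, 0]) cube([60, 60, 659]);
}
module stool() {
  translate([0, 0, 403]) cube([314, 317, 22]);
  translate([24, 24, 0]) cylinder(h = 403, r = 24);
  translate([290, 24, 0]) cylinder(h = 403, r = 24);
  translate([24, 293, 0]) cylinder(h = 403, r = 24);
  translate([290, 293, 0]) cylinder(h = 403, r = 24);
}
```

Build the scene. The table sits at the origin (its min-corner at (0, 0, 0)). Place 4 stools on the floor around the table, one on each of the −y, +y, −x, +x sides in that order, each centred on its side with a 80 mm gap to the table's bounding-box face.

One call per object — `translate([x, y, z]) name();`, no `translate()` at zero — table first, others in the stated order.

table();
translate([466, -397, 0]) stool();
translate([466, 929, 0]) stool();
translate([-394, 266, 0]) stool();
translate([1326, 266, 0]) stool();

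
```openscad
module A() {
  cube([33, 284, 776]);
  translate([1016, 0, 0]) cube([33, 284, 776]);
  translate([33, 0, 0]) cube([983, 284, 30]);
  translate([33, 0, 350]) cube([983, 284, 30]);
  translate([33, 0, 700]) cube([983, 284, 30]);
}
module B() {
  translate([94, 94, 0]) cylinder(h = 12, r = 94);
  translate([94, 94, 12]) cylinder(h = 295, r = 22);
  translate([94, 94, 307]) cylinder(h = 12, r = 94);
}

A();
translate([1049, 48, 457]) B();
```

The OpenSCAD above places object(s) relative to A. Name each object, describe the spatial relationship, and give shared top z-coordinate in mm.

A is a bookshelf. B is a spool. The spool is beside the bookshelf with their tops flush at z = 776. The shared top z-coordinate is 776 mm.

Both tops at z = 776 mm.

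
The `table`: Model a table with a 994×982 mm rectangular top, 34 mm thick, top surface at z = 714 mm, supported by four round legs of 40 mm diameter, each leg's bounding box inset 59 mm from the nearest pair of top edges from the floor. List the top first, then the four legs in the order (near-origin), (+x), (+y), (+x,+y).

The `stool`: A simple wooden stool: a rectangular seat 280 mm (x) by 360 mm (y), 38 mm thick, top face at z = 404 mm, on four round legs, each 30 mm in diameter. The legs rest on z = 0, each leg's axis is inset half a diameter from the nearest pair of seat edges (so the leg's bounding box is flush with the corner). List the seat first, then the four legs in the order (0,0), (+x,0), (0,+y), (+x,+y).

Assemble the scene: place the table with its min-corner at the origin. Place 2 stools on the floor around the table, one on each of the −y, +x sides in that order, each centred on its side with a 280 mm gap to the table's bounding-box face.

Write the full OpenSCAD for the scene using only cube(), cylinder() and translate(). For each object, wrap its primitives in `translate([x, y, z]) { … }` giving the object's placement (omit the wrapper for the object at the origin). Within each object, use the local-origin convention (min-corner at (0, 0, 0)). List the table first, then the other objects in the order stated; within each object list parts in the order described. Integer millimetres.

translate([0, 0, 680]) cube([994, 982, 34]);
translate([79, 79, 0]) cylinder(h = 680, r = 20);
translate([915, 79, 0]) cylinder(h = 680, r = 20);
translate([79, 903, 0]) cylinder(h = 680, r = 20);
translate([915, 903, 0]) cylinder(h = 680, r = 20);
translate([357, -640, 0]) {
  translate([0, 0, 366]) cube([280, 360, 38]);
  translate([15, 15, 0]) cylinder(h = 366, r = 15);
  translate([265, 15, 0]) cylinder(h = 366, r = 15);
  translate([15, 345, 0]) cylinder(h = 366, r = 15);
  translate([265, 345, 0]) cylinder(h = 366, r = 15);
}
translate([1274, 311, 0]) {
  translate([0, 0, 366]) cube([280, 360, 38]);
  translate([15, 15, 0]) cylinder(h = 366, r = 15);
  translate([265, 15, 0]) cylinder(h = 366, r = 15);
  translate([15, 345, 0]) cylinder(h = 366, r = 15);
  translate([265, 345, 0]) cylinder(h = 366, r = 15);
}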